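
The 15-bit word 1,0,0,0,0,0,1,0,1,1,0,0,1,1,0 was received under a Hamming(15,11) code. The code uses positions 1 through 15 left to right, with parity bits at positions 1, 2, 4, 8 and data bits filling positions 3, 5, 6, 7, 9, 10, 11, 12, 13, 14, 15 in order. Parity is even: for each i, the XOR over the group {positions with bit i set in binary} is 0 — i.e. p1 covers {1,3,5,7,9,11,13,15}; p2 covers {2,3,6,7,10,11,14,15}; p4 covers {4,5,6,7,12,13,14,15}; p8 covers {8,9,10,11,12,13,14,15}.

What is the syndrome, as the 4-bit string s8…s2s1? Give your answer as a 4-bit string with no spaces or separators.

s1 (pos 1,3,5,7,9,11,13,15): 1⊕0⊕0⊕1⊕1⊕0⊕1⊕0 = 0
s2 (pos 2,3,6,7,10,11,14,15): 0⊕0⊕0⊕1⊕1⊕0⊕1⊕0 = 1
s4 (pos 4,5,6,7,12,13,14,15): 0⊕0⊕0⊕1⊕0⊕1⊕1⊕0 = 1
s8 (pos 8,9,10,11,12,13,14,15): 0⊕1⊕1⊕0⊕0⊕1⊕1⊕0 = 0
Syndrome s8…s1 = 0110 → error at position 6.

0110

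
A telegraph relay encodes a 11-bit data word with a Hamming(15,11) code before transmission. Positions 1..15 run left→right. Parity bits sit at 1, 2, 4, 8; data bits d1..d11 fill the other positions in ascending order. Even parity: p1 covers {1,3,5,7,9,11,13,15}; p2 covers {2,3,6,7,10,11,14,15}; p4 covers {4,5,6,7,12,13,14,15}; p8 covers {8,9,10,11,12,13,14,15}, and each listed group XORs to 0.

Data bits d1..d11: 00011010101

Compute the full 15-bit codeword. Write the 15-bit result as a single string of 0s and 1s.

110100101010101

Place data at non-parity positions: p1 p2 0 p4 0 0 1 p8 1 0 1 0 1 0 1
p1 (pos 1,3,5,7,9,11,13,15): XOR of data positions = 0⊕0⊕1⊕1⊕1⊕1⊕1 = 1
p2 (pos 2,3,6,7,10,11,14,15): XOR of data positions = 0⊕0⊕1⊕0⊕1⊕0⊕1 = 1
p4 (pos 4,5,6,7,12,13,14,15): XOR of data positions = 0⊕0⊕1⊕0⊕1⊕0⊕1 = 1
p8 (pos 8,9,10,11,12,13,14,15): XOR of data positions = 1⊕0⊕1⊕0⊕1⊕0⊕1 = 0
Codeword: 110100101010101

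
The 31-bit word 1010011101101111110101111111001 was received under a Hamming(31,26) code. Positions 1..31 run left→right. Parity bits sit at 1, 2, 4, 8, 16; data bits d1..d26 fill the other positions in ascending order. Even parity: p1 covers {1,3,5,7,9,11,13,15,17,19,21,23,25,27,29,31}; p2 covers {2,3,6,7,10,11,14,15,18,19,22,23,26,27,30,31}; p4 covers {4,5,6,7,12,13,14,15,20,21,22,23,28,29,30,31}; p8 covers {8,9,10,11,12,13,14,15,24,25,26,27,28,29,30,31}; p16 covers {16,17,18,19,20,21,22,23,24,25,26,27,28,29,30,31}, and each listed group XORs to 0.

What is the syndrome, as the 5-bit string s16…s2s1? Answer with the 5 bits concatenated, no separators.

00011

s1 (pos 1,3,5,7,9,11,13,15,17,19,21,23,25,27,29,31): 1⊕1⊕0⊕1⊕0⊕1⊕1⊕1⊕1⊕0⊕0⊕1⊕1⊕1⊕0⊕1 = 1
s2 (pos 2,3,6,7,10,11,14,15,18,19,22,23,26,27,30,31): 0⊕1⊕1⊕1⊕1⊕1⊕1⊕1⊕1⊕0⊕1⊕1⊕1⊕1⊕0⊕1 = 1
s4 (pos 4,5,6,7,12,13,14,15,20,21,22,23,28,29,30,31): 0⊕0⊕1⊕1⊕0⊕1⊕1⊕1⊕1⊕0⊕1⊕1⊕1⊕0⊕0⊕1 = 0
s8 (pos 8,9,10,11,12,13,14,15,24,25,26,27,28,29,30,31): 1⊕0⊕1⊕1⊕0⊕1⊕1⊕1⊕1⊕1⊕1⊕1⊕1⊕0⊕0⊕1 = 0
s16 (pos 16,17,18,19,20,21,22,23,24,25,26,27,28,29,30,31): 1⊕1⊕1⊕0⊕1⊕0⊕1⊕1⊕1⊕1⊕1⊕1⊕1⊕0⊕0⊕1 = 0
Syndrome s16…s1 = 00011 → error at position 3.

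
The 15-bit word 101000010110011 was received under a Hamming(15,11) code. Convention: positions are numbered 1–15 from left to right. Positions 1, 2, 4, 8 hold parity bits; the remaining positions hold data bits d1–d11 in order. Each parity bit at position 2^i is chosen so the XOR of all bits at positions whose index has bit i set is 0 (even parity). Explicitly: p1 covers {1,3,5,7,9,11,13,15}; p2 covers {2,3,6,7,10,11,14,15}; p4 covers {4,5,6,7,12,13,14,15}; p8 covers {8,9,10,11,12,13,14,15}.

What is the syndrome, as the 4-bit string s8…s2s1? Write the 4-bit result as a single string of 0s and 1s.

1010

s1 (pos 1,3,5,7,9,11,13,15): 1⊕1⊕0⊕0⊕0⊕1⊕0⊕1 = 0
s2 (pos 2,3,6,7,10,11,14,15): 0⊕1⊕0⊕0⊕1⊕1⊕1⊕1 = 1
s4 (pos 4,5,6,7,12,13,14,15): 0⊕0⊕0⊕0⊕0⊕0⊕1⊕1 = 0
s8 (pos 8,9,10,11,12,13,14,15): 1⊕0⊕1⊕1⊕0⊕0⊕1⊕1 = 1
Syndrome s8…s1 = 1010 → error at position 10.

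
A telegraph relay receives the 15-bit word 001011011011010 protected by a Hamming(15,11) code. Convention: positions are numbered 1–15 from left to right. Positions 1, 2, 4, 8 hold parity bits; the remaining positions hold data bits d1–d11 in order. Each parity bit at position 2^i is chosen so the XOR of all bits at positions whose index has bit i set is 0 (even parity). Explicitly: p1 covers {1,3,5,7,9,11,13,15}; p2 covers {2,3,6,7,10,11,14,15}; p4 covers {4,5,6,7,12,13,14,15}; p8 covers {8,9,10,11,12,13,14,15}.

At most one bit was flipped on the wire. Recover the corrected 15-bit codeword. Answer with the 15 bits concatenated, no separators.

001011001011010

s1 (pos 1,3,5,7,9,11,13,15): 0⊕1⊕1⊕0⊕1⊕1⊕0⊕0 = 0
s2 (pos 2,3,6,7,10,11,14,15): 0⊕1⊕1⊕0⊕0⊕1⊕1⊕0 = 0
s4 (pos 4,5,6,7,12,13,14,15): 0⊕1⊕1⊕0⊕1⊕0⊕1⊕0 = 0
s8 (pos 8,9,10,11,12,13,14,15): 1⊕1⊕0⊕1⊕1⊕0⊕1⊕0 = 1
Syndrome s8…s1 = 1000 → error at position 8.
Flip position 8: 001011011011010 → 001011001011010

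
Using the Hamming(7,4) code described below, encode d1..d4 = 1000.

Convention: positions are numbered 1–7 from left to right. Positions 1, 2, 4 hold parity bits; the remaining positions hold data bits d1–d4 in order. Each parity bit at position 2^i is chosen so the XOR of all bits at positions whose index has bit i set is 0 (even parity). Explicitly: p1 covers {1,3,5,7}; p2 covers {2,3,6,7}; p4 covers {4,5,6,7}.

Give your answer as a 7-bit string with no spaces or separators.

1110000

Place data at non-parity positions: p1 p2 1 p4 0 0 0
p1 (pos 1,3,5,7): XOR of data positions = 1⊕0⊕0 = 1
p2 (pos 2,3,6,7): XOR of data positions = 1⊕0⊕0 = 1
p4 (pos 4,5,6,7): XOR of data positions = 0⊕0⊕0 = 0
Codeword: 1110000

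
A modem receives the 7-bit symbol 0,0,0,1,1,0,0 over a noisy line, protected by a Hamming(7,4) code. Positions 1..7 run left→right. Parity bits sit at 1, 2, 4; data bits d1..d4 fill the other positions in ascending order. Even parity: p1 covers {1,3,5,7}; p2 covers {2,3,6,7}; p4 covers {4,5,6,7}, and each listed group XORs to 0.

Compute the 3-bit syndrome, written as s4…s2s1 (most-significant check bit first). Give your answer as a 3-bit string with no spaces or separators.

001

s1 (pos 1,3,5,7): 0⊕0⊕1⊕0 = 1
s2 (pos 2,3,6,7): 0⊕0⊕0⊕0 = 0
s4 (pos 4,5,6,7): 1⊕1⊕0⊕0 = 0
Syndrome s4…s1 = 001 → error at position 1.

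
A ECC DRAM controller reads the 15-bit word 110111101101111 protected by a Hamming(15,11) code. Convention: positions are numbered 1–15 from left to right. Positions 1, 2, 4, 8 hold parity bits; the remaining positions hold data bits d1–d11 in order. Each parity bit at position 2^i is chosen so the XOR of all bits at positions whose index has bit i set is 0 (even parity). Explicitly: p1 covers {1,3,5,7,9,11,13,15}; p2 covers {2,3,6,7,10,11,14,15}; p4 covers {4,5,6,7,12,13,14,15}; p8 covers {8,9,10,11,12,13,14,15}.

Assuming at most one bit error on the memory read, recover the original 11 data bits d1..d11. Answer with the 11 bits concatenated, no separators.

s1 (pos 1,3,5,7,9,11,13,15): 1⊕0⊕1⊕1⊕1⊕0⊕1⊕1 = 0
s2 (pos 2,3,6,7,10,11,14,15): 1⊕0⊕1⊕1⊕1⊕0⊕1⊕1 = 0
s4 (pos 4,5,6,7,12,13,14,15): 1⊕1⊕1⊕1⊕1⊕1⊕1⊕1 = 0
s8 (pos 8,9,10,11,12,13,14,15): 0⊕1⊕1⊕0⊕1⊕1⊕1⊕1 = 0
Syndrome s8…s1 = 0000 → no error.
Read data bits from positions 3,5,6,7,9,10,11,12,13,14,15: 01111101111

01111101111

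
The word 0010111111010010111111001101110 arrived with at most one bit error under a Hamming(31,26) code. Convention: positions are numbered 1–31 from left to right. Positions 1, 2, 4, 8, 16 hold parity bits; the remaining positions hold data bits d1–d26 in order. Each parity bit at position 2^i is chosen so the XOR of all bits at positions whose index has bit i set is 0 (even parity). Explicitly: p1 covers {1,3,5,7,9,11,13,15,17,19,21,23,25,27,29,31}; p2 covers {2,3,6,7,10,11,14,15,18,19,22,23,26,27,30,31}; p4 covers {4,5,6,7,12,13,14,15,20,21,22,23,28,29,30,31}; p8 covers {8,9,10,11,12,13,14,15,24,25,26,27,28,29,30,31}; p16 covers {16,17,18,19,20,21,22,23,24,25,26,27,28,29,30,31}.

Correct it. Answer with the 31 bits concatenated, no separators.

s1 (pos 1,3,5,7,9,11,13,15,17,19,21,23,25,27,29,31): 0⊕1⊕1⊕1⊕1⊕0⊕0⊕1⊕1⊕1⊕1⊕0⊕1⊕0⊕1⊕0 = 0
s2 (pos 2,3,6,7,10,11,14,15,18,19,22,23,26,27,30,31): 0⊕1⊕1⊕1⊕1⊕0⊕0⊕1⊕1⊕1⊕1⊕0⊕1⊕0⊕1⊕0 = 0
s4 (pos 4,5,6,7,12,13,14,15,20,21,22,23,28,29,30,31): 0⊕1⊕1⊕1⊕1⊕0⊕0⊕1⊕1⊕1⊕1⊕0⊕1⊕1⊕1⊕0 = 1
s8 (pos 8,9,10,11,12,13,14,15,24,25,26,27,28,29,30,31): 1⊕1⊕1⊕0⊕1⊕0⊕0⊕1⊕0⊕1⊕1⊕0⊕1⊕1⊕1⊕0 = 0
s16 (pos 16,17,18,19,20,21,22,23,24,25,26,27,28,29,30,31): 0⊕1⊕1⊕1⊕1⊕1⊕1⊕0⊕0⊕1⊕1⊕0⊕1⊕1⊕1⊕0 = 1
Syndrome s16…s1 = 10100 → error at position 20.
Flip position 20: 0010111111010010111111001101110 → 0010111111010010111011001101110

0010111111010010111011001101110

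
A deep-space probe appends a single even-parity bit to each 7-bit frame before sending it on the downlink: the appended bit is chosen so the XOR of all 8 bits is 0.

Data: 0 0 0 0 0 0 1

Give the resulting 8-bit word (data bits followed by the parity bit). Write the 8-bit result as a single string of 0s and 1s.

00000011

XOR of the 7 data bits: 0⊕0⊕0⊕0⊕0⊕0⊕1 = 1
Parity bit = 1 (so all 8 bits XOR to 0).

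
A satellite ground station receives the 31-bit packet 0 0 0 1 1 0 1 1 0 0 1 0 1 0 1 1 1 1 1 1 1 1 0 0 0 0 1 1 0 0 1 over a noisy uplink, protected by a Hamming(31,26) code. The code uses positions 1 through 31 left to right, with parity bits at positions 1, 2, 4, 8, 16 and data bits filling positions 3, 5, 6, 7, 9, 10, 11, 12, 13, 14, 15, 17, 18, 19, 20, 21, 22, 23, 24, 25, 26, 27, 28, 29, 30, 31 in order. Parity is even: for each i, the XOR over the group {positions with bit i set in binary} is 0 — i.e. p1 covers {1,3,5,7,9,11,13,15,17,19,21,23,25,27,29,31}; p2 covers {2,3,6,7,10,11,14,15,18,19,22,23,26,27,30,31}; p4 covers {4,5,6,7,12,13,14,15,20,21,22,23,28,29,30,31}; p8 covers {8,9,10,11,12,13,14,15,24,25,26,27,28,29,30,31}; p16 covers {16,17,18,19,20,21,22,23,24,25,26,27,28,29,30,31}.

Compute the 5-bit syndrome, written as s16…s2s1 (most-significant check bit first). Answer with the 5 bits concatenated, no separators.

01000

s1 (pos 1,3,5,7,9,11,13,15,17,19,21,23,25,27,29,31): 0⊕0⊕1⊕1⊕0⊕1⊕1⊕1⊕1⊕1⊕1⊕0⊕0⊕1⊕0⊕1 = 0
s2 (pos 2,3,6,7,10,11,14,15,18,19,22,23,26,27,30,31): 0⊕0⊕0⊕1⊕0⊕1⊕0⊕1⊕1⊕1⊕1⊕0⊕0⊕1⊕0⊕1 = 0
s4 (pos 4,5,6,7,12,13,14,15,20,21,22,23,28,29,30,31): 1⊕1⊕0⊕1⊕0⊕1⊕0⊕1⊕1⊕1⊕1⊕0⊕1⊕0⊕0⊕1 = 0
s8 (pos 8,9,10,11,12,13,14,15,24,25,26,27,28,29,30,31): 1⊕0⊕0⊕1⊕0⊕1⊕0⊕1⊕0⊕0⊕0⊕1⊕1⊕0⊕0⊕1 = 1
s16 (pos 16,17,18,19,20,21,22,23,24,25,26,27,28,29,30,31): 1⊕1⊕1⊕1⊕1⊕1⊕1⊕0⊕0⊕0⊕0⊕1⊕1⊕0⊕0⊕1 = 0
Syndrome s16…s1 = 01000 → error at position 8.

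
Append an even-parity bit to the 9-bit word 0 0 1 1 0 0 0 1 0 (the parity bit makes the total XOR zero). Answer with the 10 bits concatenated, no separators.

0011000101

XOR of the 9 data bits: 0⊕0⊕1⊕1⊕0⊕0⊕0⊕1⊕0 = 1
Parity bit = 1 (so all 10 bits XOR to 0).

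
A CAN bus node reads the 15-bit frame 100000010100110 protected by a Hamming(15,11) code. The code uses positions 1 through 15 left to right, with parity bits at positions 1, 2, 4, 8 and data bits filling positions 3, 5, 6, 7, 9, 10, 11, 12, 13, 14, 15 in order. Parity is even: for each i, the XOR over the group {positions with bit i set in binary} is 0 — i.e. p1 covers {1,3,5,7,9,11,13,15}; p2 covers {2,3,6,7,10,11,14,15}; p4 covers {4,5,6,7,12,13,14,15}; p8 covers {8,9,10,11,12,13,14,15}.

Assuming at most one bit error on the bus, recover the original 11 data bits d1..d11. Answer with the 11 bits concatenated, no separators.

s1 (pos 1,3,5,7,9,11,13,15): 1⊕0⊕0⊕0⊕0⊕0⊕1⊕0 = 0
s2 (pos 2,3,6,7,10,11,14,15): 0⊕0⊕0⊕0⊕1⊕0⊕1⊕0 = 0
s4 (pos 4,5,6,7,12,13,14,15): 0⊕0⊕0⊕0⊕0⊕1⊕1⊕0 = 0
s8 (pos 8,9,10,11,12,13,14,15): 1⊕0⊕1⊕0⊕0⊕1⊕1⊕0 = 0
Syndrome s8…s1 = 0000 → no error.
Read data bits from positions 3,5,6,7,9,10,11,12,13,14,15: 00000100110

00000100110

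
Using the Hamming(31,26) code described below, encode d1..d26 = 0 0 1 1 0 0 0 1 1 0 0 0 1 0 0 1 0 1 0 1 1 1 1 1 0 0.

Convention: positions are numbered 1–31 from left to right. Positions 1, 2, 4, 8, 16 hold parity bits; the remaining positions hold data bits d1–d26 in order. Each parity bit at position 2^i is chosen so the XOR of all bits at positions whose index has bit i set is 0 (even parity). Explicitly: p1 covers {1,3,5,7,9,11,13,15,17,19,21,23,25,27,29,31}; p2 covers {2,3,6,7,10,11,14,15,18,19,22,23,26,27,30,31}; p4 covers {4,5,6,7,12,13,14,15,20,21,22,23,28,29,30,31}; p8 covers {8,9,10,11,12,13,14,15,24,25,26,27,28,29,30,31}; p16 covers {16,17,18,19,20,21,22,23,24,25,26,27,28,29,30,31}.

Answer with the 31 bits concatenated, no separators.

1000011100011000010010101111100

Place data at non-parity positions: p1 p2 0 p4 0 1 1 p8 0 0 0 1 1 0 0 p16 0 1 0 0 1 0 1 0 1 1 1 1 1 0 0
p1 (pos 1,3,5,7,9,11,13,15,17,19,21,23,25,27,29,31): XOR of data positions = 0⊕0⊕1⊕0⊕0⊕1⊕0⊕0⊕0⊕1⊕1⊕1⊕1⊕1⊕0 = 1
p2 (pos 2,3,6,7,10,11,14,15,18,19,22,23,26,27,30,31): XOR of data positions = 0⊕1⊕1⊕0⊕0⊕0⊕0⊕1⊕0⊕0⊕1⊕1⊕1⊕0⊕0 = 0
p4 (pos 4,5,6,7,12,13,14,15,20,21,22,23,28,29,30,31): XOR of data positions = 0⊕1⊕1⊕1⊕1⊕0⊕0⊕0⊕1⊕0⊕1⊕1⊕1⊕0⊕0 = 0
p8 (pos 8,9,10,11,12,13,14,15,24,25,26,27,28,29,30,31): XOR of data positions = 0⊕0⊕0⊕1⊕1⊕0⊕0⊕0⊕1⊕1⊕1⊕1⊕1⊕0⊕0 = 1
p16 (pos 16,17,18,19,20,21,22,23,24,25,26,27,28,29,30,31): XOR of data positions = 0⊕1⊕0⊕0⊕1⊕0⊕1⊕0⊕1⊕1⊕1⊕1⊕1⊕0⊕0 = 0
Codeword: 1000011100011000010010101111100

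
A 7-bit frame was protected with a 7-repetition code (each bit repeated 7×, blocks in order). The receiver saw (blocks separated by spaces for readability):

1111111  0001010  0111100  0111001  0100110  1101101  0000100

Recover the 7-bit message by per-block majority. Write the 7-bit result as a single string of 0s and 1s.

1011010

Block 1 (1111111): 7 ones → 1
Block 2 (0001010): 2 ones → 0
Block 3 (0111100): 4 ones → 1
Block 4 (0111001): 4 ones → 1
Block 5 (0100110): 3 ones → 0
Block 6 (1101101): 5 ones → 1
Block 7 (0000100): 1 one → 0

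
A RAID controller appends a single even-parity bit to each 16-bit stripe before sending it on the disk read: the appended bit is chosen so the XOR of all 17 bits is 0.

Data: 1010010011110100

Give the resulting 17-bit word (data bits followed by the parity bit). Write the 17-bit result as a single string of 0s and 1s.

10100100111101000

XOR of the 16 data bits: 1⊕0⊕1⊕0⊕0⊕1⊕0⊕0⊕1⊕1⊕1⊕1⊕0⊕1⊕0⊕0 = 0
Parity bit = 0 (so all 17 bits XOR to 0).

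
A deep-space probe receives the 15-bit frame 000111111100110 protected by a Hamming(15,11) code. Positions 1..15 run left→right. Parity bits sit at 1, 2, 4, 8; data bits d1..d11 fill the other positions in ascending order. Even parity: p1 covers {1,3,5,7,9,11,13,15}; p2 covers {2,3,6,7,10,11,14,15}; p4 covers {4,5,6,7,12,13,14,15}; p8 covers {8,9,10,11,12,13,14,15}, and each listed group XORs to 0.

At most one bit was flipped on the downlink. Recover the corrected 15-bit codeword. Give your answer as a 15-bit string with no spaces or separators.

000111101100110

s1 (pos 1,3,5,7,9,11,13,15): 0⊕0⊕1⊕1⊕1⊕0⊕1⊕0 = 0
s2 (pos 2,3,6,7,10,11,14,15): 0⊕0⊕1⊕1⊕1⊕0⊕1⊕0 = 0
s4 (pos 4,5,6,7,12,13,14,15): 1⊕1⊕1⊕1⊕0⊕1⊕1⊕0 = 0
s8 (pos 8,9,10,11,12,13,14,15): 1⊕1⊕1⊕0⊕0⊕1⊕1⊕0 = 1
Syndrome s8…s1 = 1000 → error at position 8.
Flip position 8: 000111111100110 → 000111101100110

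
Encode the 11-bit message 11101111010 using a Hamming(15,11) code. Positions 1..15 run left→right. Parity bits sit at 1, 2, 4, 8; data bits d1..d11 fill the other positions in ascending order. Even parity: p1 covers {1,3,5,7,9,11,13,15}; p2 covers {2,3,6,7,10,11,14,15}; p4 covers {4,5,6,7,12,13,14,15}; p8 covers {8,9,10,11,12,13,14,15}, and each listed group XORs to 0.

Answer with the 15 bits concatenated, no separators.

Place data at non-parity positions: p1 p2 1 p4 1 1 0 p8 1 1 1 1 0 1 0
p1 (pos 1,3,5,7,9,11,13,15): XOR of data positions = 1⊕1⊕0⊕1⊕1⊕0⊕0 = 0
p2 (pos 2,3,6,7,10,11,14,15): XOR of data positions = 1⊕1⊕0⊕1⊕1⊕1⊕0 = 1
p4 (pos 4,5,6,7,12,13,14,15): XOR of data positions = 1⊕1⊕0⊕1⊕0⊕1⊕0 = 0
p8 (pos 8,9,10,11,12,13,14,15): XOR of data positions = 1⊕1⊕1⊕1⊕0⊕1⊕0 = 1
Codeword: 011011011111010

011011011111010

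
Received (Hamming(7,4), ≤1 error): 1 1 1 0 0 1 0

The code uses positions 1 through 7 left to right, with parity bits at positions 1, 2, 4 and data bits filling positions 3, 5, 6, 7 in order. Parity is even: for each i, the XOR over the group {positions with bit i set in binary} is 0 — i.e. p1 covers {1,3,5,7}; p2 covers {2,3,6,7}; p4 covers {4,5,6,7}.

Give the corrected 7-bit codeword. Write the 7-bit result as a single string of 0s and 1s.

s1 (pos 1,3,5,7): 1⊕1⊕0⊕0 = 0
s2 (pos 2,3,6,7): 1⊕1⊕1⊕0 = 1
s4 (pos 4,5,6,7): 0⊕0⊕1⊕0 = 1
Syndrome s4…s1 = 110 → error at position 6.
Flip position 6: 1110010 → 1110000

1110000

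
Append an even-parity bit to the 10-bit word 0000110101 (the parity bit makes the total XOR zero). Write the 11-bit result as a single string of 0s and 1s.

00001101010

XOR of the 10 data bits: 0⊕0⊕0⊕0⊕1⊕1⊕0⊕1⊕0⊕1 = 0
Parity bit = 0 (so all 11 bits XOR to 0).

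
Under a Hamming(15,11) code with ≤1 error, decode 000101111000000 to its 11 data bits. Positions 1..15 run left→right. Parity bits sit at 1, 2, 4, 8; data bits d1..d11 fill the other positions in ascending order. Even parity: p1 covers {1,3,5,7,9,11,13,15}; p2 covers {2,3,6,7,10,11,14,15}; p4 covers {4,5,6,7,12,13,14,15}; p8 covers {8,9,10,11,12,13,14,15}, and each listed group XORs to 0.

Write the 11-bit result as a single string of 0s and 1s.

00111000000

s1 (pos 1,3,5,7,9,11,13,15): 0⊕0⊕0⊕1⊕1⊕0⊕0⊕0 = 0
s2 (pos 2,3,6,7,10,11,14,15): 0⊕0⊕1⊕1⊕0⊕0⊕0⊕0 = 0
s4 (pos 4,5,6,7,12,13,14,15): 1⊕0⊕1⊕1⊕0⊕0⊕0⊕0 = 1
s8 (pos 8,9,10,11,12,13,14,15): 1⊕1⊕0⊕0⊕0⊕0⊕0⊕0 = 0
Syndrome s8…s1 = 0100 → error at position 4.
Flip position 4: 000101111000000 → 000001111000000
Read data bits from positions 3,5,6,7,9,10,11,12,13,14,15: 00111000000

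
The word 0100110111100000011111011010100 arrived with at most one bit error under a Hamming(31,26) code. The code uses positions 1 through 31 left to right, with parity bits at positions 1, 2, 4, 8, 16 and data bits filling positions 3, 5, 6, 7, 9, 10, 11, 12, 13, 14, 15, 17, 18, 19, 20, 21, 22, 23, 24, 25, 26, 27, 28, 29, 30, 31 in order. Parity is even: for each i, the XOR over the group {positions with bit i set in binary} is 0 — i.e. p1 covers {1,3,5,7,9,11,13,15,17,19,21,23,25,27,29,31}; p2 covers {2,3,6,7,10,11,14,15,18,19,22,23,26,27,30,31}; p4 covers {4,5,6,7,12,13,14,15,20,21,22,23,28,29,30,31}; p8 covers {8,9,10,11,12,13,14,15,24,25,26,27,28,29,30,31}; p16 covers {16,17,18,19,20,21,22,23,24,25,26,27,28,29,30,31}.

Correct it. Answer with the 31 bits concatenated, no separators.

s1 (pos 1,3,5,7,9,11,13,15,17,19,21,23,25,27,29,31): 0⊕0⊕1⊕0⊕1⊕1⊕0⊕0⊕0⊕1⊕1⊕0⊕1⊕1⊕1⊕0 = 0
s2 (pos 2,3,6,7,10,11,14,15,18,19,22,23,26,27,30,31): 1⊕0⊕1⊕0⊕1⊕1⊕0⊕0⊕1⊕1⊕1⊕0⊕0⊕1⊕0⊕0 = 0
s4 (pos 4,5,6,7,12,13,14,15,20,21,22,23,28,29,30,31): 0⊕1⊕1⊕0⊕0⊕0⊕0⊕0⊕1⊕1⊕1⊕0⊕0⊕1⊕0⊕0 = 0
s8 (pos 8,9,10,11,12,13,14,15,24,25,26,27,28,29,30,31): 1⊕1⊕1⊕1⊕0⊕0⊕0⊕0⊕1⊕1⊕0⊕1⊕0⊕1⊕0⊕0 = 0
s16 (pos 16,17,18,19,20,21,22,23,24,25,26,27,28,29,30,31): 0⊕0⊕1⊕1⊕1⊕1⊕1⊕0⊕1⊕1⊕0⊕1⊕0⊕1⊕0⊕0 = 1
Syndrome s16…s1 = 10000 → error at position 16.
Flip position 16: 0100110111100000011111011010100 → 0100110111100001011111011010100

0100110111100001011111011010100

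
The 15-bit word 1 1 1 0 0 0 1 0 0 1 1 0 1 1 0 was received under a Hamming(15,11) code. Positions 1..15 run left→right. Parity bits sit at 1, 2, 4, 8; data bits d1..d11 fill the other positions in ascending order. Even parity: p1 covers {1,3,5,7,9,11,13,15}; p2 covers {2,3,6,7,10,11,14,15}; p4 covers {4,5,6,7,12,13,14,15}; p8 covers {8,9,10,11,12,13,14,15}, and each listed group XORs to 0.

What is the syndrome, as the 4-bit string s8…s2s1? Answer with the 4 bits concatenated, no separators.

s1 (pos 1,3,5,7,9,11,13,15): 1⊕1⊕0⊕1⊕0⊕1⊕1⊕0 = 1
s2 (pos 2,3,6,7,10,11,14,15): 1⊕1⊕0⊕1⊕1⊕1⊕1⊕0 = 0
s4 (pos 4,5,6,7,12,13,14,15): 0⊕0⊕0⊕1⊕0⊕1⊕1⊕0 = 1
s8 (pos 8,9,10,11,12,13,14,15): 0⊕0⊕1⊕1⊕0⊕1⊕1⊕0 = 0
Syndrome s8…s1 = 0101 → error at position 5.

0101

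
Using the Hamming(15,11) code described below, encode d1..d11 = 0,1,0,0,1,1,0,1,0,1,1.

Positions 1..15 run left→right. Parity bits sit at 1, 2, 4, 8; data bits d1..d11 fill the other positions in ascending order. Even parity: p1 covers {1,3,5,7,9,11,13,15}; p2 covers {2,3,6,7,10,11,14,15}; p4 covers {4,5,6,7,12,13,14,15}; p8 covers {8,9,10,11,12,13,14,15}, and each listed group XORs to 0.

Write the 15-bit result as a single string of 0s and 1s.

Place data at non-parity positions: p1 p2 0 p4 1 0 0 p8 1 1 0 1 0 1 1
p1 (pos 1,3,5,7,9,11,13,15): XOR of data positions = 0⊕1⊕0⊕1⊕0⊕0⊕1 = 1
p2 (pos 2,3,6,7,10,11,14,15): XOR of data positions = 0⊕0⊕0⊕1⊕0⊕1⊕1 = 1
p4 (pos 4,5,6,7,12,13,14,15): XOR of data positions = 1⊕0⊕0⊕1⊕0⊕1⊕1 = 0
p8 (pos 8,9,10,11,12,13,14,15): XOR of data positions = 1⊕1⊕0⊕1⊕0⊕1⊕1 = 1
Codeword: 110010011101011

110010011101011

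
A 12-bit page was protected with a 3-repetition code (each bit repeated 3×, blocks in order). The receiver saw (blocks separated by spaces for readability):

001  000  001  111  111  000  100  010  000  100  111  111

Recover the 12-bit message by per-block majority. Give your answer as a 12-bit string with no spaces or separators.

Block 1 (001): 1 one → 0
Block 2 (000): 0 ones → 0
Block 3 (001): 1 one → 0
Block 4 (111): 3 ones → 1
Block 5 (111): 3 ones → 1
Block 6 (000): 0 ones → 0
Block 7 (100): 1 one → 0
Block 8 (010): 1 one → 0
Block 9 (000): 0 ones → 0
Block 10 (100): 1 one → 0
Block 11 (111): 3 ones → 1
Block 12 (111): 3 ones → 1

000110000011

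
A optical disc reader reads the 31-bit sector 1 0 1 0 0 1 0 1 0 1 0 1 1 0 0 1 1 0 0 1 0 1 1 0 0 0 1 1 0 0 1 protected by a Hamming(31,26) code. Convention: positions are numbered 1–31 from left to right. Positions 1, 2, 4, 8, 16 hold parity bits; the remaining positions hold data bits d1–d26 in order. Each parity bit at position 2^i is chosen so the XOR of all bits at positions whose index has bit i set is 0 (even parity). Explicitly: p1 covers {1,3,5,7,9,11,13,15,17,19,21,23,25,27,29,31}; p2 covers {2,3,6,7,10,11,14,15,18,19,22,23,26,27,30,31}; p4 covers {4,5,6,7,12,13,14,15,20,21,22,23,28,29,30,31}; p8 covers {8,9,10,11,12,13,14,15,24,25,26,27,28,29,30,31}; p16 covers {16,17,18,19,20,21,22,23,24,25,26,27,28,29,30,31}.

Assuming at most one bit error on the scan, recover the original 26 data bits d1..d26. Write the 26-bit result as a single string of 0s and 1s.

s1 (pos 1,3,5,7,9,11,13,15,17,19,21,23,25,27,29,31): 1⊕1⊕0⊕0⊕0⊕0⊕1⊕0⊕1⊕0⊕0⊕1⊕0⊕1⊕0⊕1 = 1
s2 (pos 2,3,6,7,10,11,14,15,18,19,22,23,26,27,30,31): 0⊕1⊕1⊕0⊕1⊕0⊕0⊕0⊕0⊕0⊕1⊕1⊕0⊕1⊕0⊕1 = 1
s4 (pos 4,5,6,7,12,13,14,15,20,21,22,23,28,29,30,31): 0⊕0⊕1⊕0⊕1⊕1⊕0⊕0⊕1⊕0⊕1⊕1⊕1⊕0⊕0⊕1 = 0
s8 (pos 8,9,10,11,12,13,14,15,24,25,26,27,28,29,30,31): 1⊕0⊕1⊕0⊕1⊕1⊕0⊕0⊕0⊕0⊕0⊕1⊕1⊕0⊕0⊕1 = 1
s16 (pos 16,17,18,19,20,21,22,23,24,25,26,27,28,29,30,31): 1⊕1⊕0⊕0⊕1⊕0⊕1⊕1⊕0⊕0⊕0⊕1⊕1⊕0⊕0⊕1 = 0
Syndrome s16…s1 = 01011 → error at position 11.
Flip position 11: 1010010101011001100101100011001 → 1010010101111001100101100011001
Read data bits from positions 3,5,6,7,9,10,11,12,13,14,15,17,18,19,20,21,22,23,24,25,26,27,28,29,30,31: 10100111100100101100011001

10100111100100101100011001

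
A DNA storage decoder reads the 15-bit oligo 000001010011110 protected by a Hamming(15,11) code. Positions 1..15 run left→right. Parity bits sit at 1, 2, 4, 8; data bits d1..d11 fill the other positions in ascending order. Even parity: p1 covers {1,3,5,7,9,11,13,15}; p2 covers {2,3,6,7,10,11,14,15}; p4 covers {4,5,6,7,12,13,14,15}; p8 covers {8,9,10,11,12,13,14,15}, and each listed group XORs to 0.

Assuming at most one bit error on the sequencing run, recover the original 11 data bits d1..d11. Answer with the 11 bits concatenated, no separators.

s1 (pos 1,3,5,7,9,11,13,15): 0⊕0⊕0⊕0⊕0⊕1⊕1⊕0 = 0
s2 (pos 2,3,6,7,10,11,14,15): 0⊕0⊕1⊕0⊕0⊕1⊕1⊕0 = 1
s4 (pos 4,5,6,7,12,13,14,15): 0⊕0⊕1⊕0⊕1⊕1⊕1⊕0 = 0
s8 (pos 8,9,10,11,12,13,14,15): 1⊕0⊕0⊕1⊕1⊕1⊕1⊕0 = 1
Syndrome s8…s1 = 1010 → error at position 10.
Flip position 10: 000001010011110 → 000001010111110
Read data bits from positions 3,5,6,7,9,10,11,12,13,14,15: 00100111110

00100111110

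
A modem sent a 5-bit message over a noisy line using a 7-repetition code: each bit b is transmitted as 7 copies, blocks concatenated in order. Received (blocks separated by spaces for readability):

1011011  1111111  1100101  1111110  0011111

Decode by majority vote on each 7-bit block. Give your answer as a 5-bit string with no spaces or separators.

Block 1 (1011011): 5 ones → 1
Block 2 (1111111): 7 ones → 1
Block 3 (1100101): 4 ones → 1
Block 4 (1111110): 6 ones → 1
Block 5 (0011111): 5 ones → 1

11111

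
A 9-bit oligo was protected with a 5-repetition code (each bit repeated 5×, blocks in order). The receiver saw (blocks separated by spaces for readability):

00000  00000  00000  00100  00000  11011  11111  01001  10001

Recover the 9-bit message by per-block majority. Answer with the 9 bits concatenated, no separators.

Block 1 (00000): 0 ones → 0
Block 2 (00000): 0 ones → 0
Block 3 (00000): 0 ones → 0
Block 4 (00100): 1 one → 0
Block 5 (00000): 0 ones → 0
Block 6 (11011): 4 ones → 1
Block 7 (11111): 5 ones → 1
Block 8 (01001): 2 ones → 0
Block 9 (10001): 2 ones → 0

000001100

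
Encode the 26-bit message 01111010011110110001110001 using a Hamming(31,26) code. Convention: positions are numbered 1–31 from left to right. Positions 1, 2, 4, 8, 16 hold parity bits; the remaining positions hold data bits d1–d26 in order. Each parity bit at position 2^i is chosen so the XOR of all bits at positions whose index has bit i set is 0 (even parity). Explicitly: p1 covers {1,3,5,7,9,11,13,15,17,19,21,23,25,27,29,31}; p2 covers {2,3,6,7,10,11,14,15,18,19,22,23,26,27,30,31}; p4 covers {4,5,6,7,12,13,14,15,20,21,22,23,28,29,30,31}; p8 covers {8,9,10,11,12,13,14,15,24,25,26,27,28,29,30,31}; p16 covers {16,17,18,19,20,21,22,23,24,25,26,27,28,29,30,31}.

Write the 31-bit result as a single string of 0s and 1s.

Place data at non-parity positions: p1 p2 0 p4 1 1 1 p8 1 0 1 0 0 1 1 p16 1 1 0 1 1 0 0 0 1 1 1 0 0 0 1
p1 (pos 1,3,5,7,9,11,13,15,17,19,21,23,25,27,29,31): XOR of data positions = 0⊕1⊕1⊕1⊕1⊕0⊕1⊕1⊕0⊕1⊕0⊕1⊕1⊕0⊕1 = 0
p2 (pos 2,3,6,7,10,11,14,15,18,19,22,23,26,27,30,31): XOR of data positions = 0⊕1⊕1⊕0⊕1⊕1⊕1⊕1⊕0⊕0⊕0⊕1⊕1⊕0⊕1 = 1
p4 (pos 4,5,6,7,12,13,14,15,20,21,22,23,28,29,30,31): XOR of data positions = 1⊕1⊕1⊕0⊕0⊕1⊕1⊕1⊕1⊕0⊕0⊕0⊕0⊕0⊕1 = 0
p8 (pos 8,9,10,11,12,13,14,15,24,25,26,27,28,29,30,31): XOR of data positions = 1⊕0⊕1⊕0⊕0⊕1⊕1⊕0⊕1⊕1⊕1⊕0⊕0⊕0⊕1 = 0
p16 (pos 16,17,18,19,20,21,22,23,24,25,26,27,28,29,30,31): XOR of data positions = 1⊕1⊕0⊕1⊕1⊕0⊕0⊕0⊕1⊕1⊕1⊕0⊕0⊕0⊕1 = 0
Codeword: 0100111010100110110110001110001

0100111010100110110110001110001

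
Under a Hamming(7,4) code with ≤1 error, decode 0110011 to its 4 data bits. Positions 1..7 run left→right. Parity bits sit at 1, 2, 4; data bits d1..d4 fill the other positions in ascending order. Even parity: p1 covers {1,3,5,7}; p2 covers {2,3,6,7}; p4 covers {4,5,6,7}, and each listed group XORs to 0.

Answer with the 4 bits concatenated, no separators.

1011

s1 (pos 1,3,5,7): 0⊕1⊕0⊕1 = 0
s2 (pos 2,3,6,7): 1⊕1⊕1⊕1 = 0
s4 (pos 4,5,6,7): 0⊕0⊕1⊕1 = 0
Syndrome s4…s1 = 000 → no error.
Read data bits from positions 3,5,6,7: 1011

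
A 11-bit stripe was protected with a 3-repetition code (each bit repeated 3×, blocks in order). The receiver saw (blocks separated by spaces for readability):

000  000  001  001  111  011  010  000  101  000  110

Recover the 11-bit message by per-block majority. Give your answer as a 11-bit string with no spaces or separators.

00001100101

Block 1 (000): 0 ones → 0
Block 2 (000): 0 ones → 0
Block 3 (001): 1 one → 0
Block 4 (001): 1 one → 0
Block 5 (111): 3 ones → 1
Block 6 (011): 2 ones → 1
Block 7 (010): 1 one → 0
Block 8 (000): 0 ones → 0
Block 9 (101): 2 ones → 1
Block 10 (000): 0 ones → 0
Block 11 (110): 2 ones → 1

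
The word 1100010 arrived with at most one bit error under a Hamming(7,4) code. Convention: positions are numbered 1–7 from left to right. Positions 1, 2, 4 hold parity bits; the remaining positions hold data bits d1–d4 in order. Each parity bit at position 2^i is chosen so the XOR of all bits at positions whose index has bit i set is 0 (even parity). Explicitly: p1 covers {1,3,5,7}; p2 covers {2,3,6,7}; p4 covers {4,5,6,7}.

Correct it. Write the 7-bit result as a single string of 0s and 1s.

s1 (pos 1,3,5,7): 1⊕0⊕0⊕0 = 1
s2 (pos 2,3,6,7): 1⊕0⊕1⊕0 = 0
s4 (pos 4,5,6,7): 0⊕0⊕1⊕0 = 1
Syndrome s4…s1 = 101 → error at position 5.
Flip position 5: 1100010 → 1100110

1100110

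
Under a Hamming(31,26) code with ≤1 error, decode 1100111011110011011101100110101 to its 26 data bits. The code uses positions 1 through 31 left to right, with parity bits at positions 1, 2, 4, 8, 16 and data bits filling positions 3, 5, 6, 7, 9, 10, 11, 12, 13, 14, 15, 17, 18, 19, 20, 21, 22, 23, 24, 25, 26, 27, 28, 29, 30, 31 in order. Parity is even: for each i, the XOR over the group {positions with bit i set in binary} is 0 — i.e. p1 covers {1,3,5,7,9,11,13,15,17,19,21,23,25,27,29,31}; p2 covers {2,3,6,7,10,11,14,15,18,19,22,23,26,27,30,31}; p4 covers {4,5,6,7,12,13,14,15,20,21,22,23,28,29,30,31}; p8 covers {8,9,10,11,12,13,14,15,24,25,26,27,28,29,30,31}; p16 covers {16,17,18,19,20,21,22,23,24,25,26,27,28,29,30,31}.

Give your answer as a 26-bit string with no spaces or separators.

s1 (pos 1,3,5,7,9,11,13,15,17,19,21,23,25,27,29,31): 1⊕0⊕1⊕1⊕1⊕1⊕0⊕1⊕0⊕1⊕0⊕1⊕0⊕1⊕1⊕1 = 1
s2 (pos 2,3,6,7,10,11,14,15,18,19,22,23,26,27,30,31): 1⊕0⊕1⊕1⊕1⊕1⊕0⊕1⊕1⊕1⊕1⊕1⊕1⊕1⊕0⊕1 = 1
s4 (pos 4,5,6,7,12,13,14,15,20,21,22,23,28,29,30,31): 0⊕1⊕1⊕1⊕1⊕0⊕0⊕1⊕1⊕0⊕1⊕1⊕0⊕1⊕0⊕1 = 0
s8 (pos 8,9,10,11,12,13,14,15,24,25,26,27,28,29,30,31): 0⊕1⊕1⊕1⊕1⊕0⊕0⊕1⊕0⊕0⊕1⊕1⊕0⊕1⊕0⊕1 = 1
s16 (pos 16,17,18,19,20,21,22,23,24,25,26,27,28,29,30,31): 1⊕0⊕1⊕1⊕1⊕0⊕1⊕1⊕0⊕0⊕1⊕1⊕0⊕1⊕0⊕1 = 0
Syndrome s16…s1 = 01011 → error at position 11.
Flip position 11: 1100111011110011011101100110101 → 1100111011010011011101100110101
Read data bits from positions 3,5,6,7,9,10,11,12,13,14,15,17,18,19,20,21,22,23,24,25,26,27,28,29,30,31: 01111101001011101100110101

01111101001011101100110101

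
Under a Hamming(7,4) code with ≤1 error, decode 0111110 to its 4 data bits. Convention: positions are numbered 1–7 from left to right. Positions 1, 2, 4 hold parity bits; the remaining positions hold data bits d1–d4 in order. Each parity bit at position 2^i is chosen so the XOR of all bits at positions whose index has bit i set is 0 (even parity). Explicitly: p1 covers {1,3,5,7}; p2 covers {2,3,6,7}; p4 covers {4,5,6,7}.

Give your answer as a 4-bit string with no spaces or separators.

s1 (pos 1,3,5,7): 0⊕1⊕1⊕0 = 0
s2 (pos 2,3,6,7): 1⊕1⊕1⊕0 = 1
s4 (pos 4,5,6,7): 1⊕1⊕1⊕0 = 1
Syndrome s4…s1 = 110 → error at position 6.
Flip position 6: 0111110 → 0111100
Read data bits from positions 3,5,6,7: 1100

1100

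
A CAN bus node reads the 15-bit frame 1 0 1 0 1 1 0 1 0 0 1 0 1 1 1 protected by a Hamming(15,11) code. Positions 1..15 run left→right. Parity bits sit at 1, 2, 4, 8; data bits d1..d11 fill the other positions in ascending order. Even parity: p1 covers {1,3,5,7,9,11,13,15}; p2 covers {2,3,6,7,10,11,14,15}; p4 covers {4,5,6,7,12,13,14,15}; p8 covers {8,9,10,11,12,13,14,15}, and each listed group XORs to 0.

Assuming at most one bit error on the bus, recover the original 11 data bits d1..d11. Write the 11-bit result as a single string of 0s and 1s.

s1 (pos 1,3,5,7,9,11,13,15): 1⊕1⊕1⊕0⊕0⊕1⊕1⊕1 = 0
s2 (pos 2,3,6,7,10,11,14,15): 0⊕1⊕1⊕0⊕0⊕1⊕1⊕1 = 1
s4 (pos 4,5,6,7,12,13,14,15): 0⊕1⊕1⊕0⊕0⊕1⊕1⊕1 = 1
s8 (pos 8,9,10,11,12,13,14,15): 1⊕0⊕0⊕1⊕0⊕1⊕1⊕1 = 1
Syndrome s8…s1 = 1110 → error at position 14.
Flip position 14: 101011010010111 → 101011010010101
Read data bits from positions 3,5,6,7,9,10,11,12,13,14,15: 11100010101

11100010101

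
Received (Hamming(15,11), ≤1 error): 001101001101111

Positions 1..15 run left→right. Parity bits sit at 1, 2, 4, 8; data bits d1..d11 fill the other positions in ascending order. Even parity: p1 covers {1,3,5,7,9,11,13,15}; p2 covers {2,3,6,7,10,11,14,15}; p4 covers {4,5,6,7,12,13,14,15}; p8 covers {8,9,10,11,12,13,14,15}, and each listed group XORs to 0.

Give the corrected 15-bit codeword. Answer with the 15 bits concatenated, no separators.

011101001101111

s1 (pos 1,3,5,7,9,11,13,15): 0⊕1⊕0⊕0⊕1⊕0⊕1⊕1 = 0
s2 (pos 2,3,6,7,10,11,14,15): 0⊕1⊕1⊕0⊕1⊕0⊕1⊕1 = 1
s4 (pos 4,5,6,7,12,13,14,15): 1⊕0⊕1⊕0⊕1⊕1⊕1⊕1 = 0
s8 (pos 8,9,10,11,12,13,14,15): 0⊕1⊕1⊕0⊕1⊕1⊕1⊕1 = 0
Syndrome s8…s1 = 0010 → error at position 2.
Flip position 2: 001101001101111 → 011101001101111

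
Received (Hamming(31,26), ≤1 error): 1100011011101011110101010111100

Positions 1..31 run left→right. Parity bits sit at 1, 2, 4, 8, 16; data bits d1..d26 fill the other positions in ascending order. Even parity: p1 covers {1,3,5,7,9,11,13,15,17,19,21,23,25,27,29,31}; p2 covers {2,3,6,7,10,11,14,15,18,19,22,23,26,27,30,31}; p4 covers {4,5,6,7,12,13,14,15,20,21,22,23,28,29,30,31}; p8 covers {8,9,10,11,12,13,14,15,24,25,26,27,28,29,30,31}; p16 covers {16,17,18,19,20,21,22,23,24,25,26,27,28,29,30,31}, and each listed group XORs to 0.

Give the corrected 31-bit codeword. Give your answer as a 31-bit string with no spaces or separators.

0100011011101011110101010111100

s1 (pos 1,3,5,7,9,11,13,15,17,19,21,23,25,27,29,31): 1⊕0⊕0⊕1⊕1⊕1⊕1⊕1⊕1⊕0⊕0⊕0⊕0⊕1⊕1⊕0 = 1
s2 (pos 2,3,6,7,10,11,14,15,18,19,22,23,26,27,30,31): 1⊕0⊕1⊕1⊕1⊕1⊕0⊕1⊕1⊕0⊕1⊕0⊕1⊕1⊕0⊕0 = 0
s4 (pos 4,5,6,7,12,13,14,15,20,21,22,23,28,29,30,31): 0⊕0⊕1⊕1⊕0⊕1⊕0⊕1⊕1⊕0⊕1⊕0⊕1⊕1⊕0⊕0 = 0
s8 (pos 8,9,10,11,12,13,14,15,24,25,26,27,28,29,30,31): 0⊕1⊕1⊕1⊕0⊕1⊕0⊕1⊕1⊕0⊕1⊕1⊕1⊕1⊕0⊕0 = 0
s16 (pos 16,17,18,19,20,21,22,23,24,25,26,27,28,29,30,31): 1⊕1⊕1⊕0⊕1⊕0⊕1⊕0⊕1⊕0⊕1⊕1⊕1⊕1⊕0⊕0 = 0
Syndrome s16…s1 = 00001 → error at position 1.
Flip position 1: 1100011011101011110101010111100 → 0100011011101011110101010111100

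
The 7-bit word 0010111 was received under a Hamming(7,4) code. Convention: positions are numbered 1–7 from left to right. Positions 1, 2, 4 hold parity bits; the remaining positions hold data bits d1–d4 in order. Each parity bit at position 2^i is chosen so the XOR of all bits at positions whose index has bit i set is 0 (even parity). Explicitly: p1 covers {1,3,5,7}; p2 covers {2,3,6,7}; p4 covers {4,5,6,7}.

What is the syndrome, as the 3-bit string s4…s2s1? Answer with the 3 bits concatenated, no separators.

s1 (pos 1,3,5,7): 0⊕1⊕1⊕1 = 1
s2 (pos 2,3,6,7): 0⊕1⊕1⊕1 = 1
s4 (pos 4,5,6,7): 0⊕1⊕1⊕1 = 1
Syndrome s4…s1 = 111 → error at position 7.

111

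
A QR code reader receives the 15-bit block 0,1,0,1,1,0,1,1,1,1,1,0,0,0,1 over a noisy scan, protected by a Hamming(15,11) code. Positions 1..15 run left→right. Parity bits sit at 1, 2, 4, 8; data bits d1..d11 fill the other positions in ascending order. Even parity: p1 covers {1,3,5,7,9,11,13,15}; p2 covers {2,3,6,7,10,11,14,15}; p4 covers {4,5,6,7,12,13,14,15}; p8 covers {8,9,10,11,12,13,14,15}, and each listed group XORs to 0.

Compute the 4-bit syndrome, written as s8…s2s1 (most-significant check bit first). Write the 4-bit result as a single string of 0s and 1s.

s1 (pos 1,3,5,7,9,11,13,15): 0⊕0⊕1⊕1⊕1⊕1⊕0⊕1 = 1
s2 (pos 2,3,6,7,10,11,14,15): 1⊕0⊕0⊕1⊕1⊕1⊕0⊕1 = 1
s4 (pos 4,5,6,7,12,13,14,15): 1⊕1⊕0⊕1⊕0⊕0⊕0⊕1 = 0
s8 (pos 8,9,10,11,12,13,14,15): 1⊕1⊕1⊕1⊕0⊕0⊕0⊕1 = 1
Syndrome s8…s1 = 1011 → error at position 11.

1011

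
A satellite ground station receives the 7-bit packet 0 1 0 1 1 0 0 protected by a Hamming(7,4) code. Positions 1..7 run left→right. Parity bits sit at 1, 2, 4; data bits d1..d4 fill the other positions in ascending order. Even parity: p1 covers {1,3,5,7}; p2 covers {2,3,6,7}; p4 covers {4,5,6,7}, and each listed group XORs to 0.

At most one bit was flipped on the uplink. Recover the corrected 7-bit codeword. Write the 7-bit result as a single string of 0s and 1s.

0111100

s1 (pos 1,3,5,7): 0⊕0⊕1⊕0 = 1
s2 (pos 2,3,6,7): 1⊕0⊕0⊕0 = 1
s4 (pos 4,5,6,7): 1⊕1⊕0⊕0 = 0
Syndrome s4…s1 = 011 → error at position 3.
Flip position 3: 0101100 → 0111100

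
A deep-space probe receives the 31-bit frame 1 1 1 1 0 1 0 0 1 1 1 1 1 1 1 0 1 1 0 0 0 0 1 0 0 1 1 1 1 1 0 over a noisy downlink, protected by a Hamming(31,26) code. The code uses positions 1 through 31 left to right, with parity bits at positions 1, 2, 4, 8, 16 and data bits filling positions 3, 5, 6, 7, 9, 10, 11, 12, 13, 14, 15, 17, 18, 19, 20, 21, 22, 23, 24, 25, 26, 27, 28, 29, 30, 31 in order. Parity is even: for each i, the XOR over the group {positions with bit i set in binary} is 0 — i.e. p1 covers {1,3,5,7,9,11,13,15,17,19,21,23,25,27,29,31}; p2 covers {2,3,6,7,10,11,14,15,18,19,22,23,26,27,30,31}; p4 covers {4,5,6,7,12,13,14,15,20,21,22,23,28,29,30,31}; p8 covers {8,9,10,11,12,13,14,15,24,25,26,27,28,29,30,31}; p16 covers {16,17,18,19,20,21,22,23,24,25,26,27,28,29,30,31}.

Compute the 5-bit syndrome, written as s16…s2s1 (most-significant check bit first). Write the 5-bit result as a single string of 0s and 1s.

00000

s1 (pos 1,3,5,7,9,11,13,15,17,19,21,23,25,27,29,31): 1⊕1⊕0⊕0⊕1⊕1⊕1⊕1⊕1⊕0⊕0⊕1⊕0⊕1⊕1⊕0 = 0
s2 (pos 2,3,6,7,10,11,14,15,18,19,22,23,26,27,30,31): 1⊕1⊕1⊕0⊕1⊕1⊕1⊕1⊕1⊕0⊕0⊕1⊕1⊕1⊕1⊕0 = 0
s4 (pos 4,5,6,7,12,13,14,15,20,21,22,23,28,29,30,31): 1⊕0⊕1⊕0⊕1⊕1⊕1⊕1⊕0⊕0⊕0⊕1⊕1⊕1⊕1⊕0 = 0
s8 (pos 8,9,10,11,12,13,14,15,24,25,26,27,28,29,30,31): 0⊕1⊕1⊕1⊕1⊕1⊕1⊕1⊕0⊕0⊕1⊕1⊕1⊕1⊕1⊕0 = 0
s16 (pos 16,17,18,19,20,21,22,23,24,25,26,27,28,29,30,31): 0⊕1⊕1⊕0⊕0⊕0⊕0⊕1⊕0⊕0⊕1⊕1⊕1⊕1⊕1⊕0 = 0
Syndrome s16…s1 = 00000 → no error.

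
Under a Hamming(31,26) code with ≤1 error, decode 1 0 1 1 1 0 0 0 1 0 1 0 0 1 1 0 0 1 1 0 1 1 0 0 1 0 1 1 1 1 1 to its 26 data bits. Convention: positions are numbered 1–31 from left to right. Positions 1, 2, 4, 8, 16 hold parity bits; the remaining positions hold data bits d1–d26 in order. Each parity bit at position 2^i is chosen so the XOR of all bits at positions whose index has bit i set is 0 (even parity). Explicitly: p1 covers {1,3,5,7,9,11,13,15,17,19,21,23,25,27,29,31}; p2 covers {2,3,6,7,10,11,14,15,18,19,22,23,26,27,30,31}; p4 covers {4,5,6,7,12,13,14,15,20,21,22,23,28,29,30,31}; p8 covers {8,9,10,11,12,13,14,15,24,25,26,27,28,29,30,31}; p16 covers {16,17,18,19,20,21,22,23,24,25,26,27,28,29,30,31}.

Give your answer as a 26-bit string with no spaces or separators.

11001010011011011001011111

s1 (pos 1,3,5,7,9,11,13,15,17,19,21,23,25,27,29,31): 1⊕1⊕1⊕0⊕1⊕1⊕0⊕1⊕0⊕1⊕1⊕0⊕1⊕1⊕1⊕1 = 0
s2 (pos 2,3,6,7,10,11,14,15,18,19,22,23,26,27,30,31): 0⊕1⊕0⊕0⊕0⊕1⊕1⊕1⊕1⊕1⊕1⊕0⊕0⊕1⊕1⊕1 = 0
s4 (pos 4,5,6,7,12,13,14,15,20,21,22,23,28,29,30,31): 1⊕1⊕0⊕0⊕0⊕0⊕1⊕1⊕0⊕1⊕1⊕0⊕1⊕1⊕1⊕1 = 0
s8 (pos 8,9,10,11,12,13,14,15,24,25,26,27,28,29,30,31): 0⊕1⊕0⊕1⊕0⊕0⊕1⊕1⊕0⊕1⊕0⊕1⊕1⊕1⊕1⊕1 = 0
s16 (pos 16,17,18,19,20,21,22,23,24,25,26,27,28,29,30,31): 0⊕0⊕1⊕1⊕0⊕1⊕1⊕0⊕0⊕1⊕0⊕1⊕1⊕1⊕1⊕1 = 0
Syndrome s16…s1 = 00000 → no error.
Read data bits from positions 3,5,6,7,9,10,11,12,13,14,15,17,18,19,20,21,22,23,24,25,26,27,28,29,30,31: 11001010011011011001011111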